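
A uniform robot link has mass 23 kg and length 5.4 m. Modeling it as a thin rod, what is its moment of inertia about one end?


I = (1/3) * m * L^2
= (1/3) * 23 * 5.4^2
= 0.333333 * 23 * 29.16
= 223.56 kg*m^2


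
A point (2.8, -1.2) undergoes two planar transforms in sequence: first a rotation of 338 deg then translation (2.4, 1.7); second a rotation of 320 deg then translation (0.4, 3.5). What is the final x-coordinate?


After transform 1:
x1 = cos(338)*2.8 - sin(338)*-1.2 + 2.4 = 4.5466
y1 = sin(338)*2.8 + cos(338)*-1.2 + 1.7 = -0.4615
After transform 2:
x2 = cos(320)*4.5466 - sin(320)*-0.4615 + 0.4
= 3.5862


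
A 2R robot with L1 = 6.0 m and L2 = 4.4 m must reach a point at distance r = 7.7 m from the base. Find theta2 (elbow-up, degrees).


cos(theta2) = (r^2 - L1^2 - L2^2) / (2*L1*L2)
cos(theta2) = (59.29 - 36.0 - 19.36) / 52.8
cos(theta2) = 0.074432
theta2 = 85.7314 degrees


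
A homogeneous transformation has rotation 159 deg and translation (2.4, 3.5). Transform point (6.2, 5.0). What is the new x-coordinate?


x' = cos(theta)*px - sin(theta)*py + tx
= -0.9336*6.2 - 0.3584*5.0 + 2.4
= -5.18


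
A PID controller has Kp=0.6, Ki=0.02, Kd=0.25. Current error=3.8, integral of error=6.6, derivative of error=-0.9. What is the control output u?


u = Kp*e + Ki*int(e) + Kd*de/dt
= 0.6*3.8 + 0.02*6.6 + 0.25*(-0.9)
= 2.28 + 0.132 + -0.225
= 2.187


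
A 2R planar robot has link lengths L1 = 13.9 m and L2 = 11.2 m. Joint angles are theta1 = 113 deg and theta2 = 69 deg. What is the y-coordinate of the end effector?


Convert angles to radians: theta1 = 1.9722, theta2 = 1.2043
y = L1*sin(theta1) + L2*sin(theta1+theta2)
y = 12.795 + -0.3909
y = 12.4041


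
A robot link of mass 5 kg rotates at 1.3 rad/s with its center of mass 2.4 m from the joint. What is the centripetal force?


F = m * omega^2 * r
= 5 * 1.3^2 * 2.4
= 5 * 1.69 * 2.4
= 20.28 N


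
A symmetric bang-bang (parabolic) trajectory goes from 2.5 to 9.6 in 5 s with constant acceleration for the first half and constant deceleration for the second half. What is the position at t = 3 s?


Symmetric rest-to-rest: each phase covers (pf-p0)/2 in time T/2. 0.5*a*(T/2)^2 = (pf-p0)/2 => a = 4*(pf-p0)/T^2
a = 4*(9.6-2.5)/5^2 = 1.136
t = 3 is in the deceleration phase (t > T/2).
p = pf - 0.5*a*(T-t)^2 = 9.6 - 0.5*1.136*2^2
= 7.328


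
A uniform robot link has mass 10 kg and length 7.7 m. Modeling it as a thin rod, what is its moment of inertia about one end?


I = (1/3) * m * L^2
= (1/3) * 10 * 7.7^2
= 0.333333 * 10 * 59.29
= 197.6333 kg*m^2


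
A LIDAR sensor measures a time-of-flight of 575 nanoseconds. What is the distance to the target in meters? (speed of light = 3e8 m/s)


tof = 575 ns = 5.75e-07 s
dist = c * tof / 2
= 3e8 * 5.75e-07 / 2
= 86.25 m


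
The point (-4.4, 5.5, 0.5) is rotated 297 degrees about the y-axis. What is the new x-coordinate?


Rotation about y-axis: x' = x*cos(theta) + z*sin(theta)
= -4.4 * 0.454 + 0.5 * -0.891
= -2.4431


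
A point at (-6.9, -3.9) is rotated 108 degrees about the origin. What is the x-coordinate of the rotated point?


x' = x*cos(theta) - y*sin(theta)
cos(108 deg) = -0.309, sin(108 deg) = 0.9511
x' = -6.9 * -0.309 - -3.9 * 0.9511
= 2.1322 - -3.7091
= 5.8413


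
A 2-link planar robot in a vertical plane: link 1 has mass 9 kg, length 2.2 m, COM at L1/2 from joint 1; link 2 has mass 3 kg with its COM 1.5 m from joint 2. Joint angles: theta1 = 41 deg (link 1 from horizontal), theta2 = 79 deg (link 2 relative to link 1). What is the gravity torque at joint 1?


Horizontal distance from joint 1 to link-1 COM:
  x_c1 = (L1/2)*cos(t1) = 1.1 * 0.7547 = 0.8302 m
Horizontal distance from joint 1 to link-2 COM:
  x_c2 = L1*cos(t1) + Lc2*cos(t1+t2)
       = 2.2*0.7547 + 1.5*-0.5 = 0.9104 m
tau1 = m1*g*x_c1 + m2*g*x_c2
     = 9*9.81*0.8302 + 3*9.81*0.9104
     = 73.2966 + 26.7919
     = 100.0886 Nm


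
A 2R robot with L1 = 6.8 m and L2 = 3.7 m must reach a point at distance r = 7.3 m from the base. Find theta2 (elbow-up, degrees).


cos(theta2) = (r^2 - L1^2 - L2^2) / (2*L1*L2)
cos(theta2) = (53.29 - 46.24 - 13.69) / 50.32
cos(theta2) = -0.131955
theta2 = 97.5826 degrees


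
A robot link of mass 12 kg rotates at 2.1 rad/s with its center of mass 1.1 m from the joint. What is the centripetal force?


F = m * omega^2 * r
= 12 * 2.1^2 * 1.1
= 12 * 4.41 * 1.1
= 58.212 N


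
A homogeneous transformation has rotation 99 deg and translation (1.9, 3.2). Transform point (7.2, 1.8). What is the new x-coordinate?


x' = cos(theta)*px - sin(theta)*py + tx
= -0.1564*7.2 - 0.9877*1.8 + 1.9
= -1.0042


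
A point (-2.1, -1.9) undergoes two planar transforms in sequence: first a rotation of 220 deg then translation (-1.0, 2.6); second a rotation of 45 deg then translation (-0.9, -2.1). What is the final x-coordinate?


After transform 1:
x1 = cos(220)*-2.1 - sin(220)*-1.9 + -1.0 = -0.6126
y1 = sin(220)*-2.1 + cos(220)*-1.9 + 2.6 = 5.4053
After transform 2:
x2 = cos(45)*-0.6126 - sin(45)*5.4053 + -0.9
= -5.1553


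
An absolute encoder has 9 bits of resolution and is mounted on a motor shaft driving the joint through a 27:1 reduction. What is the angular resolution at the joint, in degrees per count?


counts = 2^9 = 512
effective counts at joint = 512 * 27 = 13824
resolution = 360 / 13824
= 0.026 deg/count


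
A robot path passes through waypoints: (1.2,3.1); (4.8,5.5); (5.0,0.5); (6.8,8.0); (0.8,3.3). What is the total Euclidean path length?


Segment lengths:
  seg1 = sqrt((3.6)^2 + (2.4)^2) = 4.3267
  seg2 = sqrt((0.2)^2 + (-5.0)^2) = 5.004
  seg3 = sqrt((1.8)^2 + (7.5)^2) = 7.713
  seg4 = sqrt((-6.0)^2 + (-4.7)^2) = 7.6217
Total = 24.6653


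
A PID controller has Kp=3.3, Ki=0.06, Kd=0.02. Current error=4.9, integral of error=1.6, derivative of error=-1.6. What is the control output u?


u = Kp*e + Ki*int(e) + Kd*de/dt
= 3.3*4.9 + 0.06*1.6 + 0.02*(-1.6)
= 16.17 + 0.096 + -0.032
= 16.234


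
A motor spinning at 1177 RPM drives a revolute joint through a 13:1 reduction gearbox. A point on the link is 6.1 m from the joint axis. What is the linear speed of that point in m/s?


omega_motor = 1177 * 2*pi/60 = 123.2552 rad/s
omega_joint = omega_motor / 13 = 9.4812 rad/s
v = omega_joint * r = 9.4812 * 6.1
= 57.8351 m/s


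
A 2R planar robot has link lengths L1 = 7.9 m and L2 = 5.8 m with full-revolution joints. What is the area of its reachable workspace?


r_max = L1 + L2 = 13.7 m
r_min = |L1 - L2| = 2.1 m
Area = pi*(r_max^2 - r_min^2)
= pi*(187.69 - 4.41)
= pi * 183.28
= 575.7911 m^2


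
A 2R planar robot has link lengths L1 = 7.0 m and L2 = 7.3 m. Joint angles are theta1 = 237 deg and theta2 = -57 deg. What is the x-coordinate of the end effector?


Convert angles to radians: theta1 = 4.1364, theta2 = -0.9948
x = L1*cos(theta1) + L2*cos(theta1+theta2)
x = -3.8125 + -7.3
x = -11.1125


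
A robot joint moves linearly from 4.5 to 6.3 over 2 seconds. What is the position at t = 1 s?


s = t/T = 1/2 = 0.5
p(t) = p0 + (pf-p0)*s
= 4.5 + (6.3 - 4.5) * 0.5
= 5.4


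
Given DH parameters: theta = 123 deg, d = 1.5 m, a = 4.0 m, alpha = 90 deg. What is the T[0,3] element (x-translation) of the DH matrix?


T[0,3] = a * cos(theta)
= 4.0 * cos(123 deg)
= 4.0 * -0.5446
= -2.1786


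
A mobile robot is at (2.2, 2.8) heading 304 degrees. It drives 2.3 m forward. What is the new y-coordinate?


y_new = y0 + d*sin(theta)
= 2.8 + 2.3*sin(304)
= 2.8 + -1.9068
= 0.8932


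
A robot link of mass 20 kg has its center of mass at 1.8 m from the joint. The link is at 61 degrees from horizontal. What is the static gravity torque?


tau = m*g*L*cos(angle)
= 20 * 9.81 * 1.8 * cos(61 deg)
= 20 * 9.81 * 1.8 * 0.4848
= 171.2154 Nm


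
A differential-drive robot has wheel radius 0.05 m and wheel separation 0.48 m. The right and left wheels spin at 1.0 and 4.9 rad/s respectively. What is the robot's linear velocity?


vR = r*wR = 0.05*1.0 = 0.05 m/s
vL = r*wL = 0.05*4.9 = 0.245 m/s
v = (vR+vL)/2 = 0.1475 m/s
omega = (vR-vL)/L = -0.4063 rad/s
linear velocity = 0.1475 m/s


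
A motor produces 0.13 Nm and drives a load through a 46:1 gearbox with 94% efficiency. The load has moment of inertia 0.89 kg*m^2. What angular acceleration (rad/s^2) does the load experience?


tau_out = tau_motor * N * eta
= 0.13 * 46 * 0.94 = 5.6212 Nm
alpha = tau_out / I = 5.6212 / 0.89
= 6.316 rad/s^2


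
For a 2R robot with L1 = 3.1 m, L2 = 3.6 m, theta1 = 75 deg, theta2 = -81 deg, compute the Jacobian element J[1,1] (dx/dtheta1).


J[1,1] = -L1*sin(t1) - L2*sin(t1+t2)
= -3.1*sin(75) - 3.6*sin(-6)
= -2.6181


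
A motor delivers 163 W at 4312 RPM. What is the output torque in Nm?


omega = 4312 * 2*pi/60 = 451.5516 rad/s
tau = P / omega = 163 / 451.5516
= 0.361 Nm


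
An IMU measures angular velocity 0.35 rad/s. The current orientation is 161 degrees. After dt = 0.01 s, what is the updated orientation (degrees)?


delta_theta = w * dt = 0.35 * 0.01 = 0.0035 rad
= 0.2005 deg
theta_new = 161 + 0.2005 = 161.2005 deg


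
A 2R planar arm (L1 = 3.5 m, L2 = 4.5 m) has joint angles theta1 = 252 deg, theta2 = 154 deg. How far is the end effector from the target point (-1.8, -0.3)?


End effector via forward kinematics:
x = L1*cos(t1) + L2*cos(t1+t2) = 2.0444
y = L1*sin(t1) + L2*sin(t1+t2) = -0.0917
Distance to target:
d = sqrt((-1.8 - 2.0444)^2 + (-0.3 - -0.0917)^2)
= sqrt(14.7794 + 0.0434)
= 3.85 m


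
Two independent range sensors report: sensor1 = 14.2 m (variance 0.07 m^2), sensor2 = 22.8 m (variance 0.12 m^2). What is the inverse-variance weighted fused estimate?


w1 = (1/var1) / (1/var1 + 1/var2)
   = 14.2857 / (14.2857 + 8.3333) = 0.6316
w2 = 1 - w1 = 0.3684
fused = w1*s1 + w2*s2 = 8.9684 + 8.4
= 17.3684 m


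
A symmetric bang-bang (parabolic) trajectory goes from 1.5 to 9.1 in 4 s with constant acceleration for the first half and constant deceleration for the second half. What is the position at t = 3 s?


Symmetric rest-to-rest: each phase covers (pf-p0)/2 in time T/2. 0.5*a*(T/2)^2 = (pf-p0)/2 => a = 4*(pf-p0)/T^2
a = 4*(9.1-1.5)/4^2 = 1.9
t = 3 is in the deceleration phase (t > T/2).
p = pf - 0.5*a*(T-t)^2 = 9.1 - 0.5*1.9*1^2
= 8.15


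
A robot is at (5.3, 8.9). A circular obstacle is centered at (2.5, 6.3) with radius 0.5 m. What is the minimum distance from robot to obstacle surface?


center_dist = sqrt((5.3-2.5)^2 + (8.9-6.3)^2)
= sqrt(7.84 + 6.76)
= 3.821
min_dist = center_dist - radius = 3.821 - 0.5 = 3.321 m


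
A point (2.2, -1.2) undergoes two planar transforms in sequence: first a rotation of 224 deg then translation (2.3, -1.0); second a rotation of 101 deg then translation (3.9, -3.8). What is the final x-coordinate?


After transform 1:
x1 = cos(224)*2.2 - sin(224)*-1.2 + 2.3 = -0.1161
y1 = sin(224)*2.2 + cos(224)*-1.2 + -1.0 = -1.665
After transform 2:
x2 = cos(101)*-0.1161 - sin(101)*-1.665 + 3.9
= 5.5566


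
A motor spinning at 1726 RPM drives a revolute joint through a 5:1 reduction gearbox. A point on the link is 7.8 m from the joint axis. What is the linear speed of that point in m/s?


omega_motor = 1726 * 2*pi/60 = 180.7463 rad/s
omega_joint = omega_motor / 5 = 36.1493 rad/s
v = omega_joint * r = 36.1493 * 7.8
= 281.9642 m/s


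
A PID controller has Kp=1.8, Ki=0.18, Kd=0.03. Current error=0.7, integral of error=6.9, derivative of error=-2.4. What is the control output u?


u = Kp*e + Ki*int(e) + Kd*de/dt
= 1.8*0.7 + 0.18*6.9 + 0.03*(-2.4)
= 1.26 + 1.242 + -0.072
= 2.43


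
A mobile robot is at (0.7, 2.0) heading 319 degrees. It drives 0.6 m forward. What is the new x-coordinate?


x_new = x0 + d*cos(theta)
= 0.7 + 0.6*cos(319)
= 0.7 + 0.4528
= 1.1528


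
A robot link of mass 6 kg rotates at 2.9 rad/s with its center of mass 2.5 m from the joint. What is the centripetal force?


F = m * omega^2 * r
= 6 * 2.9^2 * 2.5
= 6 * 8.41 * 2.5
= 126.15 N


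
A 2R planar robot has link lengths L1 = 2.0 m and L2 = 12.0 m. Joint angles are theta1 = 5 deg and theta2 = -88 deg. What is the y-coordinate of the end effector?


Convert angles to radians: theta1 = 0.0873, theta2 = -1.5359
y = L1*sin(theta1) + L2*sin(theta1+theta2)
y = 0.1743 + -11.9106
y = -11.7362


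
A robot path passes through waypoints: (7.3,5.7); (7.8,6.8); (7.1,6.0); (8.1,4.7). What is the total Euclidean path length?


Segment lengths:
  seg1 = sqrt((0.5)^2 + (1.1)^2) = 1.2083
  seg2 = sqrt((-0.7)^2 + (-0.8)^2) = 1.063
  seg3 = sqrt((1.0)^2 + (-1.3)^2) = 1.6401
Total = 3.9114


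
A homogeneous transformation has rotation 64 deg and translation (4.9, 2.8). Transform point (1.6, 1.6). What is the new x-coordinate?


x' = cos(theta)*px - sin(theta)*py + tx
= 0.4384*1.6 - 0.8988*1.6 + 4.9
= 4.1633


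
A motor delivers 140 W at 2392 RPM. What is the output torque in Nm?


omega = 2392 * 2*pi/60 = 250.4897 rad/s
tau = P / omega = 140 / 250.4897
= 0.5589 Nm


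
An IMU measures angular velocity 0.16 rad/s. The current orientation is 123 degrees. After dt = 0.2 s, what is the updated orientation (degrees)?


delta_theta = w * dt = 0.16 * 0.2 = 0.032 rad
= 1.8335 deg
theta_new = 123 + 1.8335 = 124.8335 deg


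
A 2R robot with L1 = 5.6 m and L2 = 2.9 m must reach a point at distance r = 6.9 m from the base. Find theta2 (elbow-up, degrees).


cos(theta2) = (r^2 - L1^2 - L2^2) / (2*L1*L2)
cos(theta2) = (47.61 - 31.36 - 8.41) / 32.48
cos(theta2) = 0.241379
theta2 = 76.032 degrees


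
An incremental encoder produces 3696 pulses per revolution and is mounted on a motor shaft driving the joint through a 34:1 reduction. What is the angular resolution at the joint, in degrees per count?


counts per rev = 3696
effective counts at joint = 3696 * 34 = 125664
resolution = 360 / 125664
= 0.0029 deg/count


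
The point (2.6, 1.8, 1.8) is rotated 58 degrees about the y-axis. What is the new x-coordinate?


Rotation about y-axis: x' = x*cos(theta) + z*sin(theta)
= 2.6 * 0.5299 + 1.8 * 0.848
= 2.9043


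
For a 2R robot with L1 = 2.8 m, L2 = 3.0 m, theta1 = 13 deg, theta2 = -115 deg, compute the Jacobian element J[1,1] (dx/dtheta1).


J[1,1] = -L1*sin(t1) - L2*sin(t1+t2)
= -2.8*sin(13) - 3.0*sin(-102)
= 2.3046


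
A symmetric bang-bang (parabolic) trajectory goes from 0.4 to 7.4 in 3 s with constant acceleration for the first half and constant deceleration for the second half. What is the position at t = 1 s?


Symmetric rest-to-rest: each phase covers (pf-p0)/2 in time T/2. 0.5*a*(T/2)^2 = (pf-p0)/2 => a = 4*(pf-p0)/T^2
a = 4*(7.4-0.4)/3^2 = 3.1111
t = 1 is in the acceleration phase (t <= T/2).
p = p0 + 0.5*a*t^2 = 0.4 + 0.5*3.1111*1^2
= 1.9556


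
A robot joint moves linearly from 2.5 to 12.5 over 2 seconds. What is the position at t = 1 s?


s = t/T = 1/2 = 0.5
p(t) = p0 + (pf-p0)*s
= 2.5 + (12.5 - 2.5) * 0.5
= 7.5


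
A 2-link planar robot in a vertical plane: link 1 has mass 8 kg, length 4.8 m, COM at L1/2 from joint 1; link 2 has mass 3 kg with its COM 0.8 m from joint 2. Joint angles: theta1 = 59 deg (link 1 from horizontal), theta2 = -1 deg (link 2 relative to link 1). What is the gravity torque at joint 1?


Horizontal distance from joint 1 to link-1 COM:
  x_c1 = (L1/2)*cos(t1) = 2.4 * 0.515 = 1.2361 m
Horizontal distance from joint 1 to link-2 COM:
  x_c2 = L1*cos(t1) + Lc2*cos(t1+t2)
       = 4.8*0.515 + 0.8*0.5299 = 2.8961 m
tau1 = m1*g*x_c1 + m2*g*x_c2
     = 8*9.81*1.2361 + 3*9.81*2.8961
     = 97.0085 + 85.2328
     = 182.2412 Nm


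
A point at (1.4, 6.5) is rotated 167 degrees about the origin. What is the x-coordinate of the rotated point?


x' = x*cos(theta) - y*sin(theta)
cos(167 deg) = -0.9744, sin(167 deg) = 0.225
x' = 1.4 * -0.9744 - 6.5 * 0.225
= -1.3641 - 1.4622
= -2.8263


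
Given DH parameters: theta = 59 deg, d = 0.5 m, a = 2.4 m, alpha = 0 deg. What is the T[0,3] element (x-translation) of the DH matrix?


T[0,3] = a * cos(theta)
= 2.4 * cos(59 deg)
= 2.4 * 0.515
= 1.2361


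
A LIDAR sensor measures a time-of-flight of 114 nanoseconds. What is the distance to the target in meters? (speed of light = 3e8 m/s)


tof = 114 ns = 1.14e-07 s
dist = c * tof / 2
= 3e8 * 1.14e-07 / 2
= 17.1 m


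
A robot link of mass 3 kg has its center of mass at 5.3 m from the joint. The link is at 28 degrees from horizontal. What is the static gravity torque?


tau = m*g*L*cos(angle)
= 3 * 9.81 * 5.3 * cos(28 deg)
= 3 * 9.81 * 5.3 * 0.8829
= 137.7213 Nm


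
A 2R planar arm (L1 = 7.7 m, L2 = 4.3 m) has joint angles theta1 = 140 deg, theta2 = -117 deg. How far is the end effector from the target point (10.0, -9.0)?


End effector via forward kinematics:
x = L1*cos(t1) + L2*cos(t1+t2) = -1.9404
y = L1*sin(t1) + L2*sin(t1+t2) = 6.6296
Distance to target:
d = sqrt((10.0 - -1.9404)^2 + (-9.0 - 6.6296)^2)
= sqrt(142.5725 + 244.2847)
= 19.6687 m


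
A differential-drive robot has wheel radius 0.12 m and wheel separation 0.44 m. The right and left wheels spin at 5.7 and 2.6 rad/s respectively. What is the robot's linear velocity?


vR = r*wR = 0.12*5.7 = 0.684 m/s
vL = r*wL = 0.12*2.6 = 0.312 m/s
v = (vR+vL)/2 = 0.498 m/s
omega = (vR-vL)/L = 0.8455 rad/s
linear velocity = 0.498 m/s


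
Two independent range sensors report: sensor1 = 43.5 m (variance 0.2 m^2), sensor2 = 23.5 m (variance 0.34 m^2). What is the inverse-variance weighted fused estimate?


w1 = (1/var1) / (1/var1 + 1/var2)
   = 5.0 / (5.0 + 2.9412) = 0.6296
w2 = 1 - w1 = 0.3704
fused = w1*s1 + w2*s2 = 27.3889 + 8.7037
= 36.0926 m


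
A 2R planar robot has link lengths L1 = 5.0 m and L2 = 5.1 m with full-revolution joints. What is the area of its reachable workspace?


r_max = L1 + L2 = 10.1 m
r_min = |L1 - L2| = 0.1 m
Area = pi*(r_max^2 - r_min^2)
= pi*(102.01 - 0.01)
= pi * 102.0
= 320.4425 m^2


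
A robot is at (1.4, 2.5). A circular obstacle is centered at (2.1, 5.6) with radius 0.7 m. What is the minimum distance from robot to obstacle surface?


center_dist = sqrt((1.4-2.1)^2 + (2.5-5.6)^2)
= sqrt(0.49 + 9.61)
= 3.178
min_dist = center_dist - radius = 3.178 - 0.7 = 2.478 m


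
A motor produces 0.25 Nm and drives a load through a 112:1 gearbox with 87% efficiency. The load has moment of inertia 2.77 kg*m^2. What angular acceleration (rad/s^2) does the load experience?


tau_out = tau_motor * N * eta
= 0.25 * 112 * 0.87 = 24.36 Nm
alpha = tau_out / I = 24.36 / 2.77
= 8.7942 rad/s^2


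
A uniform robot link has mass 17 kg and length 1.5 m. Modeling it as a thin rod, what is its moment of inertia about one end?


I = (1/3) * m * L^2
= (1/3) * 17 * 1.5^2
= 0.333333 * 17 * 2.25
= 12.75 kg*m^2


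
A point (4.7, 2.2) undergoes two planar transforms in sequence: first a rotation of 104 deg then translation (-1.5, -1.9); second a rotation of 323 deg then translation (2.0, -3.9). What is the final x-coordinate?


After transform 1:
x1 = cos(104)*4.7 - sin(104)*2.2 + -1.5 = -4.7717
y1 = sin(104)*4.7 + cos(104)*2.2 + -1.9 = 2.1282
After transform 2:
x2 = cos(323)*-4.7717 - sin(323)*2.1282 + 2.0
= -0.5301


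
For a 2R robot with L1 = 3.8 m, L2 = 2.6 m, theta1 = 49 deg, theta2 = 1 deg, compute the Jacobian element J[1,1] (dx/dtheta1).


J[1,1] = -L1*sin(t1) - L2*sin(t1+t2)
= -3.8*sin(49) - 2.6*sin(50)
= -4.8596


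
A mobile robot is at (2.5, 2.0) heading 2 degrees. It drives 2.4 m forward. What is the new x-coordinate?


x_new = x0 + d*cos(theta)
= 2.5 + 2.4*cos(2)
= 2.5 + 2.3985
= 4.8985


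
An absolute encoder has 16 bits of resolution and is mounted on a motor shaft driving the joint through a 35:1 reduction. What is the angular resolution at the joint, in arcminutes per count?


counts = 2^16 = 65536
effective counts at joint = 65536 * 35 = 2293760
resolution = 360*60 / 2293760
= 0.0094 arcmin/count


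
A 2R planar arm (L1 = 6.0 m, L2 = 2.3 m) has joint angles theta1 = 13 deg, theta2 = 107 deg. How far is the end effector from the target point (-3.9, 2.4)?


End effector via forward kinematics:
x = L1*cos(t1) + L2*cos(t1+t2) = 4.6962
y = L1*sin(t1) + L2*sin(t1+t2) = 3.3416
Distance to target:
d = sqrt((-3.9 - 4.6962)^2 + (2.4 - 3.3416)^2)
= sqrt(73.895 + 0.8865)
= 8.6476 m


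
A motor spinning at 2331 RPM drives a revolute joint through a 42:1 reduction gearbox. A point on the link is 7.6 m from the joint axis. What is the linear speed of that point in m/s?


omega_motor = 2331 * 2*pi/60 = 244.1017 rad/s
omega_joint = omega_motor / 42 = 5.8119 rad/s
v = omega_joint * r = 5.8119 * 7.6
= 44.1708 m/s


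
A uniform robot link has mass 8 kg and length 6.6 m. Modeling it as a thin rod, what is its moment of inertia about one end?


I = (1/3) * m * L^2
= (1/3) * 8 * 6.6^2
= 0.333333 * 8 * 43.56
= 116.16 kg*m^2


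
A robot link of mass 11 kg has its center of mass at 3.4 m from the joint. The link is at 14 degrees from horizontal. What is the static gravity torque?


tau = m*g*L*cos(angle)
= 11 * 9.81 * 3.4 * cos(14 deg)
= 11 * 9.81 * 3.4 * 0.9703
= 355.9957 Nm


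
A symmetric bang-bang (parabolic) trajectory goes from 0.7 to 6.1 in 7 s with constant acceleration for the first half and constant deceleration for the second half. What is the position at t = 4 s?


Symmetric rest-to-rest: each phase covers (pf-p0)/2 in time T/2. 0.5*a*(T/2)^2 = (pf-p0)/2 => a = 4*(pf-p0)/T^2
a = 4*(6.1-0.7)/7^2 = 0.4408
t = 4 is in the deceleration phase (t > T/2).
p = pf - 0.5*a*(T-t)^2 = 6.1 - 0.5*0.4408*3^2
= 4.1163


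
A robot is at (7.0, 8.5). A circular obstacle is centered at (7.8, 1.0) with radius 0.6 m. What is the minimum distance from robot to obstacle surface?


center_dist = sqrt((7.0-7.8)^2 + (8.5-1.0)^2)
= sqrt(0.64 + 56.25)
= 7.5425
min_dist = center_dist - radius = 7.5425 - 0.6 = 6.9425 m


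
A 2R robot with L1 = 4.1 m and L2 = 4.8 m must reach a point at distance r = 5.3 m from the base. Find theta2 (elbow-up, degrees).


cos(theta2) = (r^2 - L1^2 - L2^2) / (2*L1*L2)
cos(theta2) = (28.09 - 16.81 - 23.04) / 39.36
cos(theta2) = -0.29878
theta2 = 107.3844 degrees


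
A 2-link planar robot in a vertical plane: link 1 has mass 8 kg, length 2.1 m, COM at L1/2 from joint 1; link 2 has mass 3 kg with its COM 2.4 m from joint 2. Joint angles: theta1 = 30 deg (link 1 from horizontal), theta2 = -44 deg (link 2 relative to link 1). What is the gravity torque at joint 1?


Horizontal distance from joint 1 to link-1 COM:
  x_c1 = (L1/2)*cos(t1) = 1.05 * 0.866 = 0.9093 m
Horizontal distance from joint 1 to link-2 COM:
  x_c2 = L1*cos(t1) + Lc2*cos(t1+t2)
       = 2.1*0.866 + 2.4*0.9703 = 4.1474 m
tau1 = m1*g*x_c1 + m2*g*x_c2
     = 8*9.81*0.9093 + 3*9.81*4.1474
     = 71.364 + 122.0569
     = 193.4209 Nm


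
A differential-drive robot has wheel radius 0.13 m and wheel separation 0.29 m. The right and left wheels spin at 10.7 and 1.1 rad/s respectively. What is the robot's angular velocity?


vR = r*wR = 0.13*10.7 = 1.391 m/s
vL = r*wL = 0.13*1.1 = 0.143 m/s
v = (vR+vL)/2 = 0.767 m/s
omega = (vR-vL)/L = 4.3034 rad/s
angular velocity = 4.3034 rad/s


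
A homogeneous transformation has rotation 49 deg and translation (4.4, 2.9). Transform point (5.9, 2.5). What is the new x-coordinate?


x' = cos(theta)*px - sin(theta)*py + tx
= 0.6561*5.9 - 0.7547*2.5 + 4.4
= 6.384


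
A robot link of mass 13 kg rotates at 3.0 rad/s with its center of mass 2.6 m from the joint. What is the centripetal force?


F = m * omega^2 * r
= 13 * 3.0^2 * 2.6
= 13 * 9.0 * 2.6
= 304.2 N


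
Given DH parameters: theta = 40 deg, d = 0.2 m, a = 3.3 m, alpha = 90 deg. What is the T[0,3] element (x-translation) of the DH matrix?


T[0,3] = a * cos(theta)
= 3.3 * cos(40 deg)
= 3.3 * 0.766
= 2.5279


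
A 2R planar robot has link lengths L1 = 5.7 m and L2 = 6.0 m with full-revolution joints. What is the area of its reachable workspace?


r_max = L1 + L2 = 11.7 m
r_min = |L1 - L2| = 0.3 m
Area = pi*(r_max^2 - r_min^2)
= pi*(136.89 - 0.09)
= pi * 136.8
= 429.7699 m^2


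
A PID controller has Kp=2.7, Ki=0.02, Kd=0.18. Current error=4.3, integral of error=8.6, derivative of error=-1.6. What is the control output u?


u = Kp*e + Ki*int(e) + Kd*de/dt
= 2.7*4.3 + 0.02*8.6 + 0.18*(-1.6)
= 11.61 + 0.172 + -0.288
= 11.494


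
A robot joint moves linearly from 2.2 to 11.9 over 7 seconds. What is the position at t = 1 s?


s = t/T = 1/7 = 0.1429
p(t) = p0 + (pf-p0)*s
= 2.2 + (11.9 - 2.2) * 0.1429
= 3.5857


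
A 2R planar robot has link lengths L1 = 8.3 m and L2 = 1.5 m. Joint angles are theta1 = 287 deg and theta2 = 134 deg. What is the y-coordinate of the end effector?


Convert angles to radians: theta1 = 5.0091, theta2 = 2.3387
y = L1*sin(theta1) + L2*sin(theta1+theta2)
y = -7.9373 + 1.3119
y = -6.6254


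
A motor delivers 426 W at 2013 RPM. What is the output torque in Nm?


omega = 2013 * 2*pi/60 = 210.8009 rad/s
tau = P / omega = 426 / 210.8009
= 2.0209 Nm


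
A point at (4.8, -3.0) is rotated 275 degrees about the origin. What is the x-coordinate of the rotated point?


x' = x*cos(theta) - y*sin(theta)
cos(275 deg) = 0.0872, sin(275 deg) = -0.9962
x' = 4.8 * 0.0872 - -3.0 * -0.9962
= 0.4183 - 2.9886
= -2.5702


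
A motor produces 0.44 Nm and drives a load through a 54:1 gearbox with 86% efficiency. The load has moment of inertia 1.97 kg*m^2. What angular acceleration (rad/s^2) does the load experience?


tau_out = tau_motor * N * eta
= 0.44 * 54 * 0.86 = 20.4336 Nm
alpha = tau_out / I = 20.4336 / 1.97
= 10.3724 rad/s^2


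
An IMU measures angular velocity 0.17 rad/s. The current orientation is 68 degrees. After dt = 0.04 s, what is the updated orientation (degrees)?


delta_theta = w * dt = 0.17 * 0.04 = 0.0068 rad
= 0.3896 deg
theta_new = 68 + 0.3896 = 68.3896 deg


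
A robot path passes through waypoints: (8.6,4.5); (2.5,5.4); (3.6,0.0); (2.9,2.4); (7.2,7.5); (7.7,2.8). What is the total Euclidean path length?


Segment lengths:
  seg1 = sqrt((-6.1)^2 + (0.9)^2) = 6.166
  seg2 = sqrt((1.1)^2 + (-5.4)^2) = 5.5109
  seg3 = sqrt((-0.7)^2 + (2.4)^2) = 2.5
  seg4 = sqrt((4.3)^2 + (5.1)^2) = 6.6708
  seg5 = sqrt((0.5)^2 + (-4.7)^2) = 4.7265
Total = 25.5743


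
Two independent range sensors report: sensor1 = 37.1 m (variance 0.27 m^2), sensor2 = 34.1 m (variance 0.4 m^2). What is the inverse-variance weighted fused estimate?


w1 = (1/var1) / (1/var1 + 1/var2)
   = 3.7037 / (3.7037 + 2.5) = 0.597
w2 = 1 - w1 = 0.403
fused = w1*s1 + w2*s2 = 22.1493 + 13.7418
= 35.891 m


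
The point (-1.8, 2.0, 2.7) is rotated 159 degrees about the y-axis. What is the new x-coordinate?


Rotation about y-axis: x' = x*cos(theta) + z*sin(theta)
= -1.8 * -0.9336 + 2.7 * 0.3584
= 2.648


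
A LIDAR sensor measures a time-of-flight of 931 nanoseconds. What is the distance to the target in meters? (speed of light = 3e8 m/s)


tof = 931 ns = 9.31e-07 s
dist = c * tof / 2
= 3e8 * 9.31e-07 / 2
= 139.65 m


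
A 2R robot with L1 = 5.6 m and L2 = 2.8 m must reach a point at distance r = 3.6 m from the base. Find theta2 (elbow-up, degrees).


cos(theta2) = (r^2 - L1^2 - L2^2) / (2*L1*L2)
cos(theta2) = (12.96 - 31.36 - 7.84) / 31.36
cos(theta2) = -0.836735
theta2 = 146.7969 degrees


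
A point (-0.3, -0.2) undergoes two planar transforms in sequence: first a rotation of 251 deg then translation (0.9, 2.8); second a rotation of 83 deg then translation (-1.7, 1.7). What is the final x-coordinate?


After transform 1:
x1 = cos(251)*-0.3 - sin(251)*-0.2 + 0.9 = 0.8086
y1 = sin(251)*-0.3 + cos(251)*-0.2 + 2.8 = 3.1488
After transform 2:
x2 = cos(83)*0.8086 - sin(83)*3.1488 + -1.7
= -4.7268


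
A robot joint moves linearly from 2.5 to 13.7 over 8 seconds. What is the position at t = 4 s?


s = t/T = 4/8 = 0.5
p(t) = p0 + (pf-p0)*s
= 2.5 + (13.7 - 2.5) * 0.5
= 8.1


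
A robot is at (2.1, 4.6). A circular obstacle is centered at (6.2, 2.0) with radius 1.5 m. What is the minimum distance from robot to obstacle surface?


center_dist = sqrt((2.1-6.2)^2 + (4.6-2.0)^2)
= sqrt(16.81 + 6.76)
= 4.8549
min_dist = center_dist - radius = 4.8549 - 1.5 = 3.3549 m


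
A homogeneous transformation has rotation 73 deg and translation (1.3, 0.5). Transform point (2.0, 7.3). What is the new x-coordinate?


x' = cos(theta)*px - sin(theta)*py + tx
= 0.2924*2.0 - 0.9563*7.3 + 1.3
= -5.0963


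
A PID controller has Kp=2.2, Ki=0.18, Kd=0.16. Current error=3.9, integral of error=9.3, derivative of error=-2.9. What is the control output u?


u = Kp*e + Ki*int(e) + Kd*de/dt
= 2.2*3.9 + 0.18*9.3 + 0.16*(-2.9)
= 8.58 + 1.674 + -0.464
= 9.79


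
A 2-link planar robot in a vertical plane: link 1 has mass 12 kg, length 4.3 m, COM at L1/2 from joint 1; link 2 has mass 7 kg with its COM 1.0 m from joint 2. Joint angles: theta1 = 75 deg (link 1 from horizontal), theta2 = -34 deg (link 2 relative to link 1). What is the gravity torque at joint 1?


Horizontal distance from joint 1 to link-1 COM:
  x_c1 = (L1/2)*cos(t1) = 2.15 * 0.2588 = 0.5565 m
Horizontal distance from joint 1 to link-2 COM:
  x_c2 = L1*cos(t1) + Lc2*cos(t1+t2)
       = 4.3*0.2588 + 1.0*0.7547 = 1.8676 m
tau1 = m1*g*x_c1 + m2*g*x_c2
     = 12*9.81*0.5565 + 7*9.81*1.8676
     = 65.5066 + 128.2503
     = 193.7568 Nm


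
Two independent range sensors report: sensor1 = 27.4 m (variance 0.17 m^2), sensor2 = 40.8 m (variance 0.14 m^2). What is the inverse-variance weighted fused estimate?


w1 = (1/var1) / (1/var1 + 1/var2)
   = 5.8824 / (5.8824 + 7.1429) = 0.4516
w2 = 1 - w1 = 0.5484
fused = w1*s1 + w2*s2 = 12.3742 + 22.3742
= 34.7484 m


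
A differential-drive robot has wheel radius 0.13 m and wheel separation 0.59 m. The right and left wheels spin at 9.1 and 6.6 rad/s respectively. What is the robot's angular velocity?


vR = r*wR = 0.13*9.1 = 1.183 m/s
vL = r*wL = 0.13*6.6 = 0.858 m/s
v = (vR+vL)/2 = 1.0205 m/s
omega = (vR-vL)/L = 0.5508 rad/s
angular velocity = 0.5508 rad/s


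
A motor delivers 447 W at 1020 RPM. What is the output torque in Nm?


omega = 1020 * 2*pi/60 = 106.8142 rad/s
tau = P / omega = 447 / 106.8142
= 4.1848 Nm


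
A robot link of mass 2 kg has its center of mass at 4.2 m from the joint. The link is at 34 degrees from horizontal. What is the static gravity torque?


tau = m*g*L*cos(angle)
= 2 * 9.81 * 4.2 * cos(34 deg)
= 2 * 9.81 * 4.2 * 0.829
= 68.316 Nm


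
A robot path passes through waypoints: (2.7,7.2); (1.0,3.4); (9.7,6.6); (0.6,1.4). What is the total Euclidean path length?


Segment lengths:
  seg1 = sqrt((-1.7)^2 + (-3.8)^2) = 4.1629
  seg2 = sqrt((8.7)^2 + (3.2)^2) = 9.2698
  seg3 = sqrt((-9.1)^2 + (-5.2)^2) = 10.4809
Total = 23.9137


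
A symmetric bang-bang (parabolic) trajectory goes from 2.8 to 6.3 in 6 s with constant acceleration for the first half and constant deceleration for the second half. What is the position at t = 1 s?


Symmetric rest-to-rest: each phase covers (pf-p0)/2 in time T/2. 0.5*a*(T/2)^2 = (pf-p0)/2 => a = 4*(pf-p0)/T^2
a = 4*(6.3-2.8)/6^2 = 0.3889
t = 1 is in the acceleration phase (t <= T/2).
p = p0 + 0.5*a*t^2 = 2.8 + 0.5*0.3889*1^2
= 2.9944


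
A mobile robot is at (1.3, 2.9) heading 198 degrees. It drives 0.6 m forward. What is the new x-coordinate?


x_new = x0 + d*cos(theta)
= 1.3 + 0.6*cos(198)
= 1.3 + -0.5706
= 0.7294


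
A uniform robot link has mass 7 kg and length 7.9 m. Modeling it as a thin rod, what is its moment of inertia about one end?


I = (1/3) * m * L^2
= (1/3) * 7 * 7.9^2
= 0.333333 * 7 * 62.41
= 145.6233 kg*m^2


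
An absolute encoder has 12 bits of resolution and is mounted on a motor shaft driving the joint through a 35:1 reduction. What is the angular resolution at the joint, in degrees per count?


counts = 2^12 = 4096
effective counts at joint = 4096 * 35 = 143360
resolution = 360 / 143360
= 0.0025 deg/count


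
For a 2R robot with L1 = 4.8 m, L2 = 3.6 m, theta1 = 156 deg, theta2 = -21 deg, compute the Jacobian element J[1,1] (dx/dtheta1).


J[1,1] = -L1*sin(t1) - L2*sin(t1+t2)
= -4.8*sin(156) - 3.6*sin(135)
= -4.4979


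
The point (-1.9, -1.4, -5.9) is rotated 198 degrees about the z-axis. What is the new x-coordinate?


Rotation about z-axis: x' = x*cos(theta) - y*sin(theta)
= -1.9 * -0.9511 - -1.4 * -0.309
= 1.3744


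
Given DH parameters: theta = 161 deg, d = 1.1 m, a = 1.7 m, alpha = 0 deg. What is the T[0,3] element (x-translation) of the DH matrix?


T[0,3] = a * cos(theta)
= 1.7 * cos(161 deg)
= 1.7 * -0.9455
= -1.6074


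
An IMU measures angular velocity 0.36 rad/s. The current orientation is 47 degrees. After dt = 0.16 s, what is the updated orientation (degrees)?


delta_theta = w * dt = 0.36 * 0.16 = 0.0576 rad
= 3.3002 deg
theta_new = 47 + 3.3002 = 50.3002 deg


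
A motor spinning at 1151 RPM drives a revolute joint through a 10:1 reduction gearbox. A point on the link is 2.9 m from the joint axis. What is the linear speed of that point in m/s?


omega_motor = 1151 * 2*pi/60 = 120.5324 rad/s
omega_joint = omega_motor / 10 = 12.0532 rad/s
v = omega_joint * r = 12.0532 * 2.9
= 34.9544 m/s


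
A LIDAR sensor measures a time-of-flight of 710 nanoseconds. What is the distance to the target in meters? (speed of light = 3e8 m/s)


tof = 710 ns = 7.1e-07 s
dist = c * tof / 2
= 3e8 * 7.1e-07 / 2
= 106.5 m


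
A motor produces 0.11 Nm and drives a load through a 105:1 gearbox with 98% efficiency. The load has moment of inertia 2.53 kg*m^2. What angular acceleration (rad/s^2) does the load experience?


tau_out = tau_motor * N * eta
= 0.11 * 105 * 0.98 = 11.319 Nm
alpha = tau_out / I = 11.319 / 2.53
= 4.4739 rad/s^2


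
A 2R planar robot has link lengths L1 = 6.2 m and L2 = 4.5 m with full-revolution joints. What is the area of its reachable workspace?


r_max = L1 + L2 = 10.7 m
r_min = |L1 - L2| = 1.7 m
Area = pi*(r_max^2 - r_min^2)
= pi*(114.49 - 2.89)
= pi * 111.6
= 350.6017 m^2


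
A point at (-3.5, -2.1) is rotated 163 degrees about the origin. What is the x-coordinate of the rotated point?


x' = x*cos(theta) - y*sin(theta)
cos(163 deg) = -0.9563, sin(163 deg) = 0.2924
x' = -3.5 * -0.9563 - -2.1 * 0.2924
= 3.3471 - -0.614
= 3.961


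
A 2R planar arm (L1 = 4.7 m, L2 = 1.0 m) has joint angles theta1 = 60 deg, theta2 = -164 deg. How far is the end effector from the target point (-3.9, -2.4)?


End effector via forward kinematics:
x = L1*cos(t1) + L2*cos(t1+t2) = 2.1081
y = L1*sin(t1) + L2*sin(t1+t2) = 3.1
Distance to target:
d = sqrt((-3.9 - 2.1081)^2 + (-2.4 - 3.1)^2)
= sqrt(36.097 + 30.2503)
= 8.1454 m


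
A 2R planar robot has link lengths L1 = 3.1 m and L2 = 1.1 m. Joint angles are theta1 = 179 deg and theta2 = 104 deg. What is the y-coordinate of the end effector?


Convert angles to radians: theta1 = 3.1241, theta2 = 1.8151
y = L1*sin(theta1) + L2*sin(theta1+theta2)
y = 0.0541 + -1.0718
y = -1.0177


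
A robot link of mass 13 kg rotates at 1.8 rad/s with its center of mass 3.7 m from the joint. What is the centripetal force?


F = m * omega^2 * r
= 13 * 1.8^2 * 3.7
= 13 * 3.24 * 3.7
= 155.844 N


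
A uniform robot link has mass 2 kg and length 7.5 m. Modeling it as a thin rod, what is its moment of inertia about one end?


I = (1/3) * m * L^2
= (1/3) * 2 * 7.5^2
= 0.333333 * 2 * 56.25
= 37.5 kg*m^2


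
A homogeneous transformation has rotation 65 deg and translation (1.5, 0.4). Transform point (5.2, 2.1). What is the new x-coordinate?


x' = cos(theta)*px - sin(theta)*py + tx
= 0.4226*5.2 - 0.9063*2.1 + 1.5
= 1.7944


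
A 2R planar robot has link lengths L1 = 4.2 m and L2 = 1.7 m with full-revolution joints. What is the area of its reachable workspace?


r_max = L1 + L2 = 5.9 m
r_min = |L1 - L2| = 2.5 m
Area = pi*(r_max^2 - r_min^2)
= pi*(34.81 - 6.25)
= pi * 28.56
= 89.7239 m^2


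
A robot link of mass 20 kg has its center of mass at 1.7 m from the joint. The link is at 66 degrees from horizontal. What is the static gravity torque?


tau = m*g*L*cos(angle)
= 20 * 9.81 * 1.7 * cos(66 deg)
= 20 * 9.81 * 1.7 * 0.4067
= 135.6629 Nm


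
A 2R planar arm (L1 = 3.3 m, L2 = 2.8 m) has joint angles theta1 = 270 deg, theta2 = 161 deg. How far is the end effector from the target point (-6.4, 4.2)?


End effector via forward kinematics:
x = L1*cos(t1) + L2*cos(t1+t2) = 0.9116
y = L1*sin(t1) + L2*sin(t1+t2) = -0.6525
Distance to target:
d = sqrt((-6.4 - 0.9116)^2 + (4.2 - -0.6525)^2)
= sqrt(53.4594 + 23.5472)
= 8.7753 m


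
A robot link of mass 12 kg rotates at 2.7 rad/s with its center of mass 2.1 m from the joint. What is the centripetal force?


F = m * omega^2 * r
= 12 * 2.7^2 * 2.1
= 12 * 7.29 * 2.1
= 183.708 N


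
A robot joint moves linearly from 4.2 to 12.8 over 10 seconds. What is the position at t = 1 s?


s = t/T = 1/10 = 0.1
p(t) = p0 + (pf-p0)*s
= 4.2 + (12.8 - 4.2) * 0.1
= 5.06


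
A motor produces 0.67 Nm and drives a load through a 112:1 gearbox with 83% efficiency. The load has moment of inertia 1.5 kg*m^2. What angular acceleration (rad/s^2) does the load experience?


tau_out = tau_motor * N * eta
= 0.67 * 112 * 0.83 = 62.2832 Nm
alpha = tau_out / I = 62.2832 / 1.5
= 41.5221 rad/s^2


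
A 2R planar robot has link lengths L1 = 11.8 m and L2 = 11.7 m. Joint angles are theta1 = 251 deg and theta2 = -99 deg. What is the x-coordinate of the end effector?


Convert angles to radians: theta1 = 4.3808, theta2 = -1.7279
x = L1*cos(theta1) + L2*cos(theta1+theta2)
x = -3.8417 + -10.3305
x = -14.1722


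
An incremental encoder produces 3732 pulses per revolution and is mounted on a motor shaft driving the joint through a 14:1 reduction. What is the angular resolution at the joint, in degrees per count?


counts per rev = 3732
effective counts at joint = 3732 * 14 = 52248
resolution = 360 / 52248
= 0.0069 deg/count


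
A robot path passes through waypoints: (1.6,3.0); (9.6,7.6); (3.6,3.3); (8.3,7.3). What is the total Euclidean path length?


Segment lengths:
  seg1 = sqrt((8.0)^2 + (4.6)^2) = 9.2282
  seg2 = sqrt((-6.0)^2 + (-4.3)^2) = 7.3817
  seg3 = sqrt((4.7)^2 + (4.0)^2) = 6.1717
Total = 22.7817


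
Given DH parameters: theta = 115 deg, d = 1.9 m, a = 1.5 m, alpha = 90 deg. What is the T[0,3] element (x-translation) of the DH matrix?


T[0,3] = a * cos(theta)
= 1.5 * cos(115 deg)
= 1.5 * -0.4226
= -0.6339


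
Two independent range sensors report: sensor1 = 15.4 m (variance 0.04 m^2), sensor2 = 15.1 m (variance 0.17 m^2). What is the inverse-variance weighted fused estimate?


w1 = (1/var1) / (1/var1 + 1/var2)
   = 25.0 / (25.0 + 5.8824) = 0.8095
w2 = 1 - w1 = 0.1905
fused = w1*s1 + w2*s2 = 12.4667 + 2.8762
= 15.3429 m


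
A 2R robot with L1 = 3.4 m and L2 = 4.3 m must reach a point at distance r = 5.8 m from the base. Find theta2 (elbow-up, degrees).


cos(theta2) = (r^2 - L1^2 - L2^2) / (2*L1*L2)
cos(theta2) = (33.64 - 11.56 - 18.49) / 29.24
cos(theta2) = 0.122777
theta2 = 82.9476 degrees


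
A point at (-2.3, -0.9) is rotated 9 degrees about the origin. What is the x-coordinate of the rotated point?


x' = x*cos(theta) - y*sin(theta)
cos(9 deg) = 0.9877, sin(9 deg) = 0.1564
x' = -2.3 * 0.9877 - -0.9 * 0.1564
= -2.2717 - -0.1408
= -2.1309


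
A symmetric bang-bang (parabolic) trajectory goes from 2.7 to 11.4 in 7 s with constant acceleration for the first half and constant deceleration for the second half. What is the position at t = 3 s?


Symmetric rest-to-rest: each phase covers (pf-p0)/2 in time T/2. 0.5*a*(T/2)^2 = (pf-p0)/2 => a = 4*(pf-p0)/T^2
a = 4*(11.4-2.7)/7^2 = 0.7102
t = 3 is in the acceleration phase (t <= T/2).
p = p0 + 0.5*a*t^2 = 2.7 + 0.5*0.7102*3^2
= 5.8959


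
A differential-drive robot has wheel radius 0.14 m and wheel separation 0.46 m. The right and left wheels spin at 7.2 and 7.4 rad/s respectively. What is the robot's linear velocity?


vR = r*wR = 0.14*7.2 = 1.008 m/s
vL = r*wL = 0.14*7.4 = 1.036 m/s
v = (vR+vL)/2 = 1.022 m/s
omega = (vR-vL)/L = -0.0609 rad/s
linear velocity = 1.022 m/s
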